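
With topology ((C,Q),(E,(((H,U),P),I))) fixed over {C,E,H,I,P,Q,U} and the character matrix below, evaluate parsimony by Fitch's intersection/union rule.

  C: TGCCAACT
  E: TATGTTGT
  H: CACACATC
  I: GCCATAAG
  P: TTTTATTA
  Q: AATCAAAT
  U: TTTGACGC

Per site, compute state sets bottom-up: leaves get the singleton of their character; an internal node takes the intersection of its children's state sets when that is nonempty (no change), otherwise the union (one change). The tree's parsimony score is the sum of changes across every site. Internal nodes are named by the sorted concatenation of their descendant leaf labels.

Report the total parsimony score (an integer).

site 0, node CQ: C={T} ∪ Q={A} → {A,T} (+1)
site 0, node HU: H={C} ∪ U={T} → {C,T} (+1)
site 0, node HPU: HU={C,T} ∩ P={T} → {T} (+0)
site 0, node HIPU: HPU={T} ∪ I={G} → {G,T} (+1)
site 0, node EHIPU: E={T} ∩ HIPU={G,T} → {T} (+0)
site 0, node CEHIPQU: CQ={A,T} ∩ EHIPU={T} → {T} (+0)
site 1, node CQ: C={G} ∪ Q={A} → {A,G} (+1)
site 1, node HU: H={A} ∪ U={T} → {A,T} (+1)
site 1, node HPU: HU={A,T} ∩ P={T} → {T} (+0)
site 1, node HIPU: HPU={T} ∪ I={C} → {C,T} (+1)
site 1, node EHIPU: E={A} ∪ HIPU={C,T} → {A,C,T} (+1)
site 1, node CEHIPQU: CQ={A,G} ∩ EHIPU={A,C,T} → {A} (+0)
site 2, node CQ: C={C} ∪ Q={T} → {C,T} (+1)
site 2, node HU: H={C} ∪ U={T} → {C,T} (+1)
site 2, node HPU: HU={C,T} ∩ P={T} → {T} (+0)
site 2, node HIPU: HPU={T} ∪ I={C} → {C,T} (+1)
site 2, node EHIPU: E={T} ∩ HIPU={C,T} → {T} (+0)
site 2, node CEHIPQU: CQ={C,T} ∩ EHIPU={T} → {T} (+0)
site 3, node CQ: C={C} ∩ Q={C} → {C} (+0)
site 3, node HU: H={A} ∪ U={G} → {A,G} (+1)
site 3, node HPU: HU={A,G} ∪ P={T} → {A,G,T} (+1)
site 3, node HIPU: HPU={A,G,T} ∩ I={A} → {A} (+0)
site 3, node EHIPU: E={G} ∪ HIPU={A} → {A,G} (+1)
site 3, node CEHIPQU: CQ={C} ∪ EHIPU={A,G} → {A,C,G} (+1)
site 4, node CQ: C={A} ∩ Q={A} → {A} (+0)
site 4, node HU: H={C} ∪ U={A} → {A,C} (+1)
site 4, node HPU: HU={A,C} ∩ P={A} → {A} (+0)
site 4, node HIPU: HPU={A} ∪ I={T} → {A,T} (+1)
site 4, node EHIPU: E={T} ∩ HIPU={A,T} → {T} (+0)
site 4, node CEHIPQU: CQ={A} ∪ EHIPU={T} → {A,T} (+1)
site 5, node CQ: C={A} ∩ Q={A} → {A} (+0)
site 5, node HU: H={A} ∪ U={C} → {A,C} (+1)
site 5, node HPU: HU={A,C} ∪ P={T} → {A,C,T} (+1)
site 5, node HIPU: HPU={A,C,T} ∩ I={A} → {A} (+0)
site 5, node EHIPU: E={T} ∪ HIPU={A} → {A,T} (+1)
site 5, node CEHIPQU: CQ={A} ∩ EHIPU={A,T} → {A} (+0)
site 6, node CQ: C={C} ∪ Q={A} → {A,C} (+1)
site 6, node HU: H={T} ∪ U={G} → {G,T} (+1)
site 6, node HPU: HU={G,T} ∩ P={T} → {T} (+0)
site 6, node HIPU: HPU={T} ∪ I={A} → {A,T} (+1)
site 6, node EHIPU: E={G} ∪ HIPU={A,T} → {A,G,T} (+1)
site 6, node CEHIPQU: CQ={A,C} ∩ EHIPU={A,G,T} → {A} (+0)
site 7, node CQ: C={T} ∩ Q={T} → {T} (+0)
site 7, node HU: H={C} ∩ U={C} → {C} (+0)
site 7, node HPU: HU={C} ∪ P={A} → {A,C} (+1)
site 7, node HIPU: HPU={A,C} ∪ I={G} → {A,C,G} (+1)
site 7, node EHIPU: E={T} ∪ HIPU={A,C,G} → {A,C,G,T} (+1)
site 7, node CEHIPQU: CQ={T} ∩ EHIPU={A,C,G,T} → {T} (+0)
per-site changes: [3, 4, 3, 4, 3, 3, 4, 3]; total = 27

27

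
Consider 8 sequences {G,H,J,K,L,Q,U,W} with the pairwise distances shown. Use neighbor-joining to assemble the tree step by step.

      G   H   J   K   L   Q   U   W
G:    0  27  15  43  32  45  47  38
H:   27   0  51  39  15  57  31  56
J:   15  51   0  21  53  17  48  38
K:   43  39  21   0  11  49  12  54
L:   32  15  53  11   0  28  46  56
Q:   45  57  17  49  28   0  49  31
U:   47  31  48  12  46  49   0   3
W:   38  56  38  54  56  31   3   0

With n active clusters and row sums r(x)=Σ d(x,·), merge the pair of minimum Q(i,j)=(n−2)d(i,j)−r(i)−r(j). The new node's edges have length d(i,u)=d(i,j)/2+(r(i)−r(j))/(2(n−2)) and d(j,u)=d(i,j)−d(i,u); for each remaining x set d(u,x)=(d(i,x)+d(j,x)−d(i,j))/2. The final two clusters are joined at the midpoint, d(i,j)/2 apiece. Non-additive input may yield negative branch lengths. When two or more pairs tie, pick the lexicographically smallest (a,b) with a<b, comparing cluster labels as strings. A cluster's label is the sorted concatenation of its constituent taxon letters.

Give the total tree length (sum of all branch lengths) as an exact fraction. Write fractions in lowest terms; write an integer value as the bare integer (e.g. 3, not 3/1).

iteration 1: select U,W (d=3, Q=-494); attach at lengths (-11/6, 29/6); label the merged cluster UW
  updated: d(G,UW)=41, d(H,UW)=42, d(J,UW)=83/2, d(K,UW)=63/2, d(L,UW)=99/2, d(Q,UW)=77/2
iteration 2: select J,Q (d=17, Q=-348); attach at lengths (49/10, 121/10); label the merged cluster JQ
  updated: d(G,JQ)=43/2, d(H,JQ)=91/2, d(JQ,K)=53/2, d(JQ,L)=32, d(JQ,UW)=63/2
iteration 3: select H,L (d=15, Q=-248); attach at lengths (89/8, 31/8); label the merged cluster HL
  updated: d(G,HL)=22, d(HL,JQ)=125/4, d(HL,K)=35/2, d(HL,UW)=153/4
iteration 4: select HL,K (d=35/2, Q=-175); attach at lengths (43/6, 31/3); label the merged cluster HKL
  updated: d(G,HKL)=95/4, d(HKL,JQ)=161/8, d(HKL,UW)=209/8
iteration 5: select G,JQ (d=43/2, Q=-931/8); attach at lengths (449/32, 239/32); label the merged cluster GJQ
  updated: d(GJQ,HKL)=179/16, d(GJQ,UW)=51/2
iteration 6: select GJQ,HKL (d=179/16, Q=-1005/16); attach at lengths (169/32, 189/32); label the merged cluster GHJKLQ
  updated: d(GHJKLQ,UW)=647/32
iteration 7: select GHJKLQ,UW (d=647/32); attach at lengths (647/64, 647/64); label the merged cluster GHJKLQUW
final tree: (((G:449/32,(J:49/10,Q:121/10):239/32):169/32,((H:89/8,L:31/8):43/6,K:31/3):189/32):647/64,(U:-11/6,W:29/6):647/64)
total length: 3373/32

3373/32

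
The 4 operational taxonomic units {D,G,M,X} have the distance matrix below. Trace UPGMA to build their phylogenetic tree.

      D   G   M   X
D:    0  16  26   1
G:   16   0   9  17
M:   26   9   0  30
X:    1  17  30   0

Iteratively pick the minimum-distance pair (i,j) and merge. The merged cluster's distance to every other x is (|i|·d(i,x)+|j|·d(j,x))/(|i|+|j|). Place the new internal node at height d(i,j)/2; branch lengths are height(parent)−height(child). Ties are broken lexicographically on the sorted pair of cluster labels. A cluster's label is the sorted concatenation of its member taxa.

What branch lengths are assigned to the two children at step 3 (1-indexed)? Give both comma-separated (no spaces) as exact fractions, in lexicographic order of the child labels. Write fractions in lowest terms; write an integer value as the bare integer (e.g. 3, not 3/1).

85/8,53/8

1. join D+X (d=1) ⇒ DX; edges |D|=1/2, |X|=1/2
  updated: d(DX,G)=33/2, d(DX,M)=28
2. join G+M (d=9) ⇒ GM; edges |G|=9/2, |M|=9/2
  updated: d(DX,GM)=89/4
3. join DX+GM (d=89/4) ⇒ DGMX; edges |DX|=85/8, |GM|=53/8
final tree: ((D:1/2,X:1/2):85/8,(G:9/2,M:9/2):53/8)
total length: 109/4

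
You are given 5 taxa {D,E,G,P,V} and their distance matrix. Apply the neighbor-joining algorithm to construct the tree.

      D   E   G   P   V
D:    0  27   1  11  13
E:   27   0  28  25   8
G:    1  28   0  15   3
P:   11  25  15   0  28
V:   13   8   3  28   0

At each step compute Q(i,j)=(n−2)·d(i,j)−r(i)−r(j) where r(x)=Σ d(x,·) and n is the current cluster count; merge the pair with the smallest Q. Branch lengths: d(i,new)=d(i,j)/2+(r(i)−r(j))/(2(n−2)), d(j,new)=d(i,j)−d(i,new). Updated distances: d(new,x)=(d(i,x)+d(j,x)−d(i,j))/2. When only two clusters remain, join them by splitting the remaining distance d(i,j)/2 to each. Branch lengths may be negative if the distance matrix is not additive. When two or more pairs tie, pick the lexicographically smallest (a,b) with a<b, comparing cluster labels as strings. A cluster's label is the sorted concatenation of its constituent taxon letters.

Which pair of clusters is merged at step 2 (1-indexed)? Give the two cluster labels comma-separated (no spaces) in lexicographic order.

1. join E+V (d=8, Q=-116) ⇒ EV; edges |E|=10, |V|=-2
  updated: d(D,EV)=16, d(EV,G)=23/2, d(EV,P)=45/2
2. join D+P (d=11, Q=-109/2) ⇒ DP; edges |D|=3/8, |P|=85/8
  updated: d(DP,EV)=55/4, d(DP,G)=5/2
3. join DP+EV (d=55/4, Q=-111/4) ⇒ DEPV; edges |DP|=19/8, |EV|=91/8
  updated: d(DEPV,G)=1/8
4. join DEPV+G (d=1/8) ⇒ DEGPV; edges |DEPV|=1/16, |G|=1/16
final tree: (((D:3/8,P:85/8):19/8,(E:10,V:-2):91/8):1/16,G:1/16)
total length: 263/8

D,P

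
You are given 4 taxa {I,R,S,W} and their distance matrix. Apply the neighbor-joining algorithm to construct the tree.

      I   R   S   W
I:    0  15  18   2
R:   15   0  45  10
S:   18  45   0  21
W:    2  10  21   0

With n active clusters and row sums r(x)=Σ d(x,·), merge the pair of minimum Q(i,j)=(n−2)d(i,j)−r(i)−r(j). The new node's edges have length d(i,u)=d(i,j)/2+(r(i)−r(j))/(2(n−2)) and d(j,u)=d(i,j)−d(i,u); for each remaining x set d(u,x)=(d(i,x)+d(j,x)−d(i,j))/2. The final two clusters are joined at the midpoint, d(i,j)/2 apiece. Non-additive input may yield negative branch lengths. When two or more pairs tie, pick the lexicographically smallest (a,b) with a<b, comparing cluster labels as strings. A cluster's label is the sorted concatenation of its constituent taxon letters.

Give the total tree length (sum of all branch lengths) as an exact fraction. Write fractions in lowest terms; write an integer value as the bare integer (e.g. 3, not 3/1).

139/4

iteration 1: select I,S (d=18, Q=-83); attach at lengths (-13/4, 85/4); label the merged cluster IS
  updated: d(IS,R)=21, d(IS,W)=5/2
iteration 2: select IS,R (d=21, Q=-67/2); attach at lengths (27/4, 57/4); label the merged cluster IRS
  updated: d(IRS,W)=-17/4
iteration 3: select IRS,W (d=-17/4); attach at lengths (-17/8, -17/8); label the merged cluster IRSW
final tree: (((I:-13/4,S:85/4):27/4,R:57/4):-17/8,W:-17/8)
total length: 139/4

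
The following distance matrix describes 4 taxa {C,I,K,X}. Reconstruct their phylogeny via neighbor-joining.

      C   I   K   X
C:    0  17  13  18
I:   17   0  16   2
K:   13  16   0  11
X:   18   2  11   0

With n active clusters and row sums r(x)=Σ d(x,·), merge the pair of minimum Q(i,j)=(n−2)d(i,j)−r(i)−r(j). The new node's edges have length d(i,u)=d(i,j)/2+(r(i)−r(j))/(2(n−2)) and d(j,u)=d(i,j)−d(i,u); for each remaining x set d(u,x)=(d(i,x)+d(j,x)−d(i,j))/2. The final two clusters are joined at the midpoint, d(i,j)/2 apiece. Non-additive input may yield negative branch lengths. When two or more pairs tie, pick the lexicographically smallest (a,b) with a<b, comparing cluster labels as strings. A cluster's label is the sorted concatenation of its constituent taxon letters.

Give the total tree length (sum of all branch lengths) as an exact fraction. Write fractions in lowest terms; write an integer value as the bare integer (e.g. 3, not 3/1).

iteration 1: select C,K (d=13, Q=-62); attach at lengths (17/2, 9/2); label the merged cluster CK
  updated: d(CK,I)=10, d(CK,X)=8
iteration 2: select CK,I (d=10, Q=-20); attach at lengths (8, 2); label the merged cluster CIK
  updated: d(CIK,X)=0
iteration 3: select CIK,X (d=0); attach at lengths (0, 0); label the merged cluster CIKX
final tree: (((C:17/2,K:9/2):8,I:2):0,X:0)
total length: 23

23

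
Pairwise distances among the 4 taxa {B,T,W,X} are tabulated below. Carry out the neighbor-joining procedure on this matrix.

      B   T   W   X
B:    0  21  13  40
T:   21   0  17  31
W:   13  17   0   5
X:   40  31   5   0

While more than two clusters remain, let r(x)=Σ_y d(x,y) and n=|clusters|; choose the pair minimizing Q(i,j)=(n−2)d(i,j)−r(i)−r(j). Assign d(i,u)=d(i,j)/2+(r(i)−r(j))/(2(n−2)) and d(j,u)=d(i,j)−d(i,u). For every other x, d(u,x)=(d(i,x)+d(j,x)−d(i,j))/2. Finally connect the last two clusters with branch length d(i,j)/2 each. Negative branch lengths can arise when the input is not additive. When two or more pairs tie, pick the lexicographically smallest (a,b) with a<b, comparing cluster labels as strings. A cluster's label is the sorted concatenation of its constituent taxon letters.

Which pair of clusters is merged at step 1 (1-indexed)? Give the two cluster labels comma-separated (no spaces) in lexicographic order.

iteration 1: select B,T (d=21, Q=-101); attach at lengths (47/4, 37/4); label the merged cluster BT
  updated: d(BT,W)=9/2, d(BT,X)=25
iteration 2: select BT,W (d=9/2, Q=-69/2); attach at lengths (49/4, -31/4); label the merged cluster BTW
  updated: d(BTW,X)=51/4
iteration 3: select BTW,X (d=51/4); attach at lengths (51/8, 51/8); label the merged cluster BTWX
final tree: (((B:47/4,T:37/4):49/4,W:-31/4):51/8,X:51/8)
total length: 153/4

B,T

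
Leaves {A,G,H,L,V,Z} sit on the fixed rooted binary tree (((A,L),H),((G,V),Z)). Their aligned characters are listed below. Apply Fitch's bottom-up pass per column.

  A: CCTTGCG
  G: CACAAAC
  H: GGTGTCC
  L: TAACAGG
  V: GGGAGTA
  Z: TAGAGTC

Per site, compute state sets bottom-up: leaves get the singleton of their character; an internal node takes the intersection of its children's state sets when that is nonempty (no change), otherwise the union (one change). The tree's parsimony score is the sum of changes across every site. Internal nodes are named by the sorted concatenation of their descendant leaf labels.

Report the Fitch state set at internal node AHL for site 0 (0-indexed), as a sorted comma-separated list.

C,G,T

site 0, node AL: A={C} ∪ L={T} → {C,T} (+1)
site 0, node AHL: AL={C,T} ∪ H={G} → {C,G,T} (+1)
site 0, node GV: G={C} ∪ V={G} → {C,G} (+1)
site 0, node GVZ: GV={C,G} ∪ Z={T} → {C,G,T} (+1)
site 0, node AGHLVZ: AHL={C,G,T} ∩ GVZ={C,G,T} → {C,G,T} (+0)
site 1, node AL: A={C} ∪ L={A} → {A,C} (+1)
site 1, node AHL: AL={A,C} ∪ H={G} → {A,C,G} (+1)
site 1, node GV: G={A} ∪ V={G} → {A,G} (+1)
site 1, node GVZ: GV={A,G} ∩ Z={A} → {A} (+0)
site 1, node AGHLVZ: AHL={A,C,G} ∩ GVZ={A} → {A} (+0)
site 2, node AL: A={T} ∪ L={A} → {A,T} (+1)
site 2, node AHL: AL={A,T} ∩ H={T} → {T} (+0)
site 2, node GV: G={C} ∪ V={G} → {C,G} (+1)
site 2, node GVZ: GV={C,G} ∩ Z={G} → {G} (+0)
site 2, node AGHLVZ: AHL={T} ∪ GVZ={G} → {G,T} (+1)
site 3, node AL: A={T} ∪ L={C} → {C,T} (+1)
site 3, node AHL: AL={C,T} ∪ H={G} → {C,G,T} (+1)
site 3, node GV: G={A} ∩ V={A} → {A} (+0)
site 3, node GVZ: GV={A} ∩ Z={A} → {A} (+0)
site 3, node AGHLVZ: AHL={C,G,T} ∪ GVZ={A} → {A,C,G,T} (+1)
site 4, node AL: A={G} ∪ L={A} → {A,G} (+1)
site 4, node AHL: AL={A,G} ∪ H={T} → {A,G,T} (+1)
site 4, node GV: G={A} ∪ V={G} → {A,G} (+1)
site 4, node GVZ: GV={A,G} ∩ Z={G} → {G} (+0)
site 4, node AGHLVZ: AHL={A,G,T} ∩ GVZ={G} → {G} (+0)
site 5, node AL: A={C} ∪ L={G} → {C,G} (+1)
site 5, node AHL: AL={C,G} ∩ H={C} → {C} (+0)
site 5, node GV: G={A} ∪ V={T} → {A,T} (+1)
site 5, node GVZ: GV={A,T} ∩ Z={T} → {T} (+0)
site 5, node AGHLVZ: AHL={C} ∪ GVZ={T} → {C,T} (+1)
site 6, node AL: A={G} ∩ L={G} → {G} (+0)
site 6, node AHL: AL={G} ∪ H={C} → {C,G} (+1)
site 6, node GV: G={C} ∪ V={A} → {A,C} (+1)
site 6, node GVZ: GV={A,C} ∩ Z={C} → {C} (+0)
site 6, node AGHLVZ: AHL={C,G} ∩ GVZ={C} → {C} (+0)
per-site changes: [4, 3, 3, 3, 3, 3, 2]; total = 21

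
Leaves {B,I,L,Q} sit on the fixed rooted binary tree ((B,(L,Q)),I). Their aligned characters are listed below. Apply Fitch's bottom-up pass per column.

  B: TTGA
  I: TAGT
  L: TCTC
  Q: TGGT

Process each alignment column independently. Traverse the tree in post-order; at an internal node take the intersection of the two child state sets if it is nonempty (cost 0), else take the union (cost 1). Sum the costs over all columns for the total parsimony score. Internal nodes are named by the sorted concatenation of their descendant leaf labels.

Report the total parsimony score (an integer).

6

site 0, node LQ: L={T} ∩ Q={T} → {T} (+0)
site 0, node BLQ: B={T} ∩ LQ={T} → {T} (+0)
site 0, node BILQ: BLQ={T} ∩ I={T} → {T} (+0)
site 1, node LQ: L={C} ∪ Q={G} → {C,G} (+1)
site 1, node BLQ: B={T} ∪ LQ={C,G} → {C,G,T} (+1)
site 1, node BILQ: BLQ={C,G,T} ∪ I={A} → {A,C,G,T} (+1)
site 2, node LQ: L={T} ∪ Q={G} → {G,T} (+1)
site 2, node BLQ: B={G} ∩ LQ={G,T} → {G} (+0)
site 2, node BILQ: BLQ={G} ∩ I={G} → {G} (+0)
site 3, node LQ: L={C} ∪ Q={T} → {C,T} (+1)
site 3, node BLQ: B={A} ∪ LQ={C,T} → {A,C,T} (+1)
site 3, node BILQ: BLQ={A,C,T} ∩ I={T} → {T} (+0)
per-site changes: [0, 3, 1, 2]; total = 6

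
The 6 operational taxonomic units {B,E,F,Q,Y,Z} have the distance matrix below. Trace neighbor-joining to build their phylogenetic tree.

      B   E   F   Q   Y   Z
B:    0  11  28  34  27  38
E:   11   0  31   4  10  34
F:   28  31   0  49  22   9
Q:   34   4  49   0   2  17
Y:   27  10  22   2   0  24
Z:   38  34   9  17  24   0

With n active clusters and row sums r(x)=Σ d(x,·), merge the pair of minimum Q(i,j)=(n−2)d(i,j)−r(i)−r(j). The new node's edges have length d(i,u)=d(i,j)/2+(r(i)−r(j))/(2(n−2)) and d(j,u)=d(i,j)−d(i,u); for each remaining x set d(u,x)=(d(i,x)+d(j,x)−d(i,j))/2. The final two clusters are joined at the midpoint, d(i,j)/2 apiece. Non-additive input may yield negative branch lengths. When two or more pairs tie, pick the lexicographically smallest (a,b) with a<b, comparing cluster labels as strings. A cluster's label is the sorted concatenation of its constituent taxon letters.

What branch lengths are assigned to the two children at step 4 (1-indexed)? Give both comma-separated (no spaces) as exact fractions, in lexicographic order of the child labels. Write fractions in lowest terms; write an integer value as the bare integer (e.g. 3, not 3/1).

iteration 1: select F,Z (d=9, Q=-225); attach at lengths (53/8, 19/8); label the merged cluster FZ
  updated: d(B,FZ)=57/2, d(E,FZ)=28, d(FZ,Q)=57/2, d(FZ,Y)=37/2
iteration 2: select B,E (d=11, Q=-241/2); attach at lengths (161/12, -29/12); label the merged cluster BE
  updated: d(BE,FZ)=91/4, d(BE,Q)=27/2, d(BE,Y)=13
iteration 3: select BE,FZ (d=91/4, Q=-147/2); attach at lengths (25/4, 33/2); label the merged cluster BEFZ
  updated: d(BEFZ,Q)=77/8, d(BEFZ,Y)=35/8
iteration 4: select BEFZ,Q (d=77/8, Q=-16); attach at lengths (6, 29/8); label the merged cluster BEFQZ
  updated: d(BEFQZ,Y)=-13/8
iteration 5: select BEFQZ,Y (d=-13/8); attach at lengths (-13/16, -13/16); label the merged cluster BEFQYZ
final tree: ((((B:161/12,E:-29/12):25/4,(F:53/8,Z:19/8):33/2):6,Q:29/8):-13/16,Y:-13/16)
total length: 203/4

6,29/8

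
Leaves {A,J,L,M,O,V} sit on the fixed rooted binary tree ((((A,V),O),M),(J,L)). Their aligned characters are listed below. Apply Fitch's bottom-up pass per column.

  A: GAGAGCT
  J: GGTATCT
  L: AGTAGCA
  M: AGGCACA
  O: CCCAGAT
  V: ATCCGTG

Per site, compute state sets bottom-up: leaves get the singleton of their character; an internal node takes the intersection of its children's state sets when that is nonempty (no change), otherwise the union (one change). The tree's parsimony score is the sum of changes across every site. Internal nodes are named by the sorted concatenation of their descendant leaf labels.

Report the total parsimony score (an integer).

site 0, node AV: A={G} ∪ V={A} → {A,G} (+1)
site 0, node AOV: AV={A,G} ∪ O={C} → {A,C,G} (+1)
site 0, node AMOV: AOV={A,C,G} ∩ M={A} → {A} (+0)
site 0, node JL: J={G} ∪ L={A} → {A,G} (+1)
site 0, node AJLMOV: AMOV={A} ∩ JL={A,G} → {A} (+0)
site 1, node AV: A={A} ∪ V={T} → {A,T} (+1)
site 1, node AOV: AV={A,T} ∪ O={C} → {A,C,T} (+1)
site 1, node AMOV: AOV={A,C,T} ∪ M={G} → {A,C,G,T} (+1)
site 1, node JL: J={G} ∩ L={G} → {G} (+0)
site 1, node AJLMOV: AMOV={A,C,G,T} ∩ JL={G} → {G} (+0)
site 2, node AV: A={G} ∪ V={C} → {C,G} (+1)
site 2, node AOV: AV={C,G} ∩ O={C} → {C} (+0)
site 2, node AMOV: AOV={C} ∪ M={G} → {C,G} (+1)
site 2, node JL: J={T} ∩ L={T} → {T} (+0)
site 2, node AJLMOV: AMOV={C,G} ∪ JL={T} → {C,G,T} (+1)
site 3, node AV: A={A} ∪ V={C} → {A,C} (+1)
site 3, node AOV: AV={A,C} ∩ O={A} → {A} (+0)
site 3, node AMOV: AOV={A} ∪ M={C} → {A,C} (+1)
site 3, node JL: J={A} ∩ L={A} → {A} (+0)
site 3, node AJLMOV: AMOV={A,C} ∩ JL={A} → {A} (+0)
site 4, node AV: A={G} ∩ V={G} → {G} (+0)
site 4, node AOV: AV={G} ∩ O={G} → {G} (+0)
site 4, node AMOV: AOV={G} ∪ M={A} → {A,G} (+1)
site 4, node JL: J={T} ∪ L={G} → {G,T} (+1)
site 4, node AJLMOV: AMOV={A,G} ∩ JL={G,T} → {G} (+0)
site 5, node AV: A={C} ∪ V={T} → {C,T} (+1)
site 5, node AOV: AV={C,T} ∪ O={A} → {A,C,T} (+1)
site 5, node AMOV: AOV={A,C,T} ∩ M={C} → {C} (+0)
site 5, node JL: J={C} ∩ L={C} → {C} (+0)
site 5, node AJLMOV: AMOV={C} ∩ JL={C} → {C} (+0)
site 6, node AV: A={T} ∪ V={G} → {G,T} (+1)
site 6, node AOV: AV={G,T} ∩ O={T} → {T} (+0)
site 6, node AMOV: AOV={T} ∪ M={A} → {A,T} (+1)
site 6, node JL: J={T} ∪ L={A} → {A,T} (+1)
site 6, node AJLMOV: AMOV={A,T} ∩ JL={A,T} → {A,T} (+0)
per-site changes: [3, 3, 3, 2, 2, 2, 3]; total = 18

18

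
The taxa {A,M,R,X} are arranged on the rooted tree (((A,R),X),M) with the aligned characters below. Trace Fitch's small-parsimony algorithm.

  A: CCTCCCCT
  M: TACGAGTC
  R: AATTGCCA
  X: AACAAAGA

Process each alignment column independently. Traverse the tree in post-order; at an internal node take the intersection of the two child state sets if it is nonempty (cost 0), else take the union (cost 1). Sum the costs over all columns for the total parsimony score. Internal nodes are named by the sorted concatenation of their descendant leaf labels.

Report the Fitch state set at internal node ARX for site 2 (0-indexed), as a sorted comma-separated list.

C,T

AR@0: {C} ∪ {A} = {A,C} (union, +1)
ARX@0: {A,C} ∩ {A} = {A} (intersection, +0)
AMRX@0: {A} ∪ {T} = {A,T} (union, +1)
AR@1: {C} ∪ {A} = {A,C} (union, +1)
ARX@1: {A,C} ∩ {A} = {A} (intersection, +0)
AMRX@1: {A} ∩ {A} = {A} (intersection, +0)
AR@2: {T} ∩ {T} = {T} (intersection, +0)
ARX@2: {T} ∪ {C} = {C,T} (union, +1)
AMRX@2: {C,T} ∩ {C} = {C} (intersection, +0)
AR@3: {C} ∪ {T} = {C,T} (union, +1)
ARX@3: {C,T} ∪ {A} = {A,C,T} (union, +1)
AMRX@3: {A,C,T} ∪ {G} = {A,C,G,T} (union, +1)
AR@4: {C} ∪ {G} = {C,G} (union, +1)
ARX@4: {C,G} ∪ {A} = {A,C,G} (union, +1)
AMRX@4: {A,C,G} ∩ {A} = {A} (intersection, +0)
AR@5: {C} ∩ {C} = {C} (intersection, +0)
ARX@5: {C} ∪ {A} = {A,C} (union, +1)
AMRX@5: {A,C} ∪ {G} = {A,C,G} (union, +1)
AR@6: {C} ∩ {C} = {C} (intersection, +0)
ARX@6: {C} ∪ {G} = {C,G} (union, +1)
AMRX@6: {C,G} ∪ {T} = {C,G,T} (union, +1)
AR@7: {T} ∪ {A} = {A,T} (union, +1)
ARX@7: {A,T} ∩ {A} = {A} (intersection, +0)
AMRX@7: {A} ∪ {C} = {A,C} (union, +1)
per-site changes: [2, 1, 1, 3, 2, 2, 2, 2]; total = 15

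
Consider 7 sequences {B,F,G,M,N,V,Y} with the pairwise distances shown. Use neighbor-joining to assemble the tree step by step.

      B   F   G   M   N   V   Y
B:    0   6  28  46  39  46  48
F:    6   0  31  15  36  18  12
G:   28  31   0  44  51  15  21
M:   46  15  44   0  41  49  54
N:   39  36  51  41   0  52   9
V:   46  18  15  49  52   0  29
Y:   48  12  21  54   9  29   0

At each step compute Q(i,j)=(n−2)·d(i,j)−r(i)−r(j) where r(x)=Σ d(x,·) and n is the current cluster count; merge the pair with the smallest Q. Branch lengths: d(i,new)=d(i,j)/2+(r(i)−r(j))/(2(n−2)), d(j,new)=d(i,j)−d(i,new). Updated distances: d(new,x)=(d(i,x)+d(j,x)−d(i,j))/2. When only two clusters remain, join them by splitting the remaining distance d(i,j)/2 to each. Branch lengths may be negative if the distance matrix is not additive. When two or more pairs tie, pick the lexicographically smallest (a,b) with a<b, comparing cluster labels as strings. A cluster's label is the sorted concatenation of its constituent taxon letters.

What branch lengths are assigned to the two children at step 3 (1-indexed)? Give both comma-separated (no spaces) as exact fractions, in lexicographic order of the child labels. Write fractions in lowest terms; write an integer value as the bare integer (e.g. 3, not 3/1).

251/24,379/24

iteration 1: select N,Y (d=9, Q=-356); attach at lengths (10, -1); label the merged cluster NY
  updated: d(B,NY)=39, d(F,NY)=39/2, d(G,NY)=63/2, d(M,NY)=43, d(NY,V)=36
iteration 2: select G,V (d=15, Q=-507/2); attach at lengths (91/16, 149/16); label the merged cluster GV
  updated: d(B,GV)=59/2, d(F,GV)=17, d(GV,M)=39, d(GV,NY)=105/4
iteration 3: select GV,NY (d=105/4, Q=-643/4); attach at lengths (251/24, 379/24); label the merged cluster GNVY
  updated: d(B,GNVY)=169/8, d(F,GNVY)=41/8, d(GNVY,M)=223/8
iteration 4: select B,F (d=6, Q=-349/4); attach at lengths (59/4, -35/4); label the merged cluster BF
  updated: d(BF,GNVY)=81/8, d(BF,M)=55/2
iteration 5: select BF,GNVY (d=81/8, Q=-131/2); attach at lengths (39/8, 21/4); label the merged cluster BFGNVY
  updated: d(BFGNVY,M)=181/8
iteration 6: select BFGNVY,M (d=181/8); attach at lengths (181/16, 181/16); label the merged cluster BFGMNVY
final tree: (((B:59/4,F:-35/4):39/8,((G:91/16,V:149/16):251/24,(N:10,Y:-1):379/24):21/4):181/16,M:181/16)
total length: 89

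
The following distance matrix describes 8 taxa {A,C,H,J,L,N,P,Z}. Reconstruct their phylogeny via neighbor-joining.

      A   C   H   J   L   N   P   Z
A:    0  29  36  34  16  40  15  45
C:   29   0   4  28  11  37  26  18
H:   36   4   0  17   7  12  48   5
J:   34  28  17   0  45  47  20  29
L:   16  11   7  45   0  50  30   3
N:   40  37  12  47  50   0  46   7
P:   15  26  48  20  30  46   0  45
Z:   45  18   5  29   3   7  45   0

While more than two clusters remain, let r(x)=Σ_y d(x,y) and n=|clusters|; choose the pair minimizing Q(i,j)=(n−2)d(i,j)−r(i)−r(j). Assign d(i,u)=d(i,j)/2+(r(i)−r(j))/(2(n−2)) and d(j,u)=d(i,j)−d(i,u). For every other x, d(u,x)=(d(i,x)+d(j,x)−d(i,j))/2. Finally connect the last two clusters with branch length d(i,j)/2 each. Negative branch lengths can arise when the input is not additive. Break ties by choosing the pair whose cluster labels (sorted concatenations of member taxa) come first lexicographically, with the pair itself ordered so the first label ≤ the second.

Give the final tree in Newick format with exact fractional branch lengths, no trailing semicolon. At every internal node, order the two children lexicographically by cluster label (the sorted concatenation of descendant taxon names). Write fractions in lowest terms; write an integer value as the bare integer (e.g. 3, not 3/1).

(((((A:25/4,P:35/4):113/16,J:199/16):11,C:13/4):7/4,(H:-29/6,(N:62/5,Z:-27/5):59/6):45/8):55/16,L:55/16)

iteration 1: select A,P (d=15, Q=-355); attach at lengths (25/4, 35/4); label the merged cluster AP
  updated: d(AP,C)=20, d(AP,H)=69/2, d(AP,J)=39/2, d(AP,L)=31/2, d(AP,N)=71/2, d(AP,Z)=75/2
iteration 2: select N,Z (d=7, Q=-253); attach at lengths (62/5, -27/5); label the merged cluster NZ
  updated: d(AP,NZ)=33, d(C,NZ)=24, d(H,NZ)=5, d(J,NZ)=69/2, d(L,NZ)=23
iteration 3: select AP,J (d=39/2, Q=-377/2); attach at lengths (113/16, 199/16); label the merged cluster AJP
  updated: d(AJP,C)=57/4, d(AJP,H)=16, d(AJP,L)=41/2, d(AJP,NZ)=24
iteration 4: select H,NZ (d=5, Q=-93); attach at lengths (-29/6, 59/6); label the merged cluster HNZ
  updated: d(AJP,HNZ)=35/2, d(C,HNZ)=23/2, d(HNZ,L)=25/2
iteration 5: select AJP,C (d=57/4, Q=-121/2); attach at lengths (11, 13/4); label the merged cluster ACJP
  updated: d(ACJP,HNZ)=59/8, d(ACJP,L)=69/8
iteration 6: select ACJP,HNZ (d=59/8, Q=-57/2); attach at lengths (7/4, 45/8); label the merged cluster ACHJNPZ
  updated: d(ACHJNPZ,L)=55/8
iteration 7: select ACHJNPZ,L (d=55/8); attach at lengths (55/16, 55/16); label the merged cluster ACHJLNPZ
final tree: (((((A:25/4,P:35/4):113/16,J:199/16):11,C:13/4):7/4,(H:-29/6,(N:62/5,Z:-27/5):59/6):45/8):55/16,L:55/16)
total length: 75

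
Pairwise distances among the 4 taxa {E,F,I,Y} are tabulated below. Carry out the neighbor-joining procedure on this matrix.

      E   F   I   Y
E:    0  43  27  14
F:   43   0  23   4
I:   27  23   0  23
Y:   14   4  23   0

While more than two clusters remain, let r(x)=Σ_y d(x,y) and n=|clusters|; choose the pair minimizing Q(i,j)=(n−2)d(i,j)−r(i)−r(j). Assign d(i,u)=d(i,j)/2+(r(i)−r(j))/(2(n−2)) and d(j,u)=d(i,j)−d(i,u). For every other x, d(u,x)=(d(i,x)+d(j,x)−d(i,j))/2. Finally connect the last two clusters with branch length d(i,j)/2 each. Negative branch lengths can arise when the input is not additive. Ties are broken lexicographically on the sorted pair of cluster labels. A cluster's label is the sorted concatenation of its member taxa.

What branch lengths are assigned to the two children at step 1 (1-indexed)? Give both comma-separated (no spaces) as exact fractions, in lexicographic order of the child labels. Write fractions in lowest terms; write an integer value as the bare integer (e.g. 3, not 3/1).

65/4,43/4

1. join E+I (d=27, Q=-103) ⇒ EI; edges |E|=65/4, |I|=43/4
  updated: d(EI,F)=39/2, d(EI,Y)=5
2. join EI+F (d=39/2, Q=-57/2) ⇒ EFI; edges |EI|=41/4, |F|=37/4
  updated: d(EFI,Y)=-21/4
3. join EFI+Y (d=-21/4) ⇒ EFIY; edges |EFI|=-21/8, |Y|=-21/8
final tree: (((E:65/4,I:43/4):41/4,F:37/4):-21/8,Y:-21/8)
total length: 165/4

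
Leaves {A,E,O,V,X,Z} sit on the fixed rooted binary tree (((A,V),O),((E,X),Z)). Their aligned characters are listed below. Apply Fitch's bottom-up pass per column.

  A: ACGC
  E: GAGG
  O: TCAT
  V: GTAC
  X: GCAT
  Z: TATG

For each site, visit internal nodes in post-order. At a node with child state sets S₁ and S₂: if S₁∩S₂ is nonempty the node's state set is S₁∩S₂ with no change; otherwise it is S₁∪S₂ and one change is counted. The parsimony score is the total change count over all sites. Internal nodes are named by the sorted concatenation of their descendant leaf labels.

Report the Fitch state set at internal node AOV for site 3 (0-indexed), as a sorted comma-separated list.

C,T

[col 0] AV: children A:{A}, V:{G} ∪→ {A,G}; cost 1
[col 0] AOV: children AV:{A,G}, O:{T} ∪→ {A,G,T}; cost 1
[col 0] EX: children E:{G}, X:{G} ∩→ {G}; cost 0
[col 0] EXZ: children EX:{G}, Z:{T} ∪→ {G,T}; cost 1
[col 0] AEOVXZ: children AOV:{A,G,T}, EXZ:{G,T} ∩→ {G,T}; cost 0
[col 1] AV: children A:{C}, V:{T} ∪→ {C,T}; cost 1
[col 1] AOV: children AV:{C,T}, O:{C} ∩→ {C}; cost 0
[col 1] EX: children E:{A}, X:{C} ∪→ {A,C}; cost 1
[col 1] EXZ: children EX:{A,C}, Z:{A} ∩→ {A}; cost 0
[col 1] AEOVXZ: children AOV:{C}, EXZ:{A} ∪→ {A,C}; cost 1
[col 2] AV: children A:{G}, V:{A} ∪→ {A,G}; cost 1
[col 2] AOV: children AV:{A,G}, O:{A} ∩→ {A}; cost 0
[col 2] EX: children E:{G}, X:{A} ∪→ {A,G}; cost 1
[col 2] EXZ: children EX:{A,G}, Z:{T} ∪→ {A,G,T}; cost 1
[col 2] AEOVXZ: children AOV:{A}, EXZ:{A,G,T} ∩→ {A}; cost 0
[col 3] AV: children A:{C}, V:{C} ∩→ {C}; cost 0
[col 3] AOV: children AV:{C}, O:{T} ∪→ {C,T}; cost 1
[col 3] EX: children E:{G}, X:{T} ∪→ {G,T}; cost 1
[col 3] EXZ: children EX:{G,T}, Z:{G} ∩→ {G}; cost 0
[col 3] AEOVXZ: children AOV:{C,T}, EXZ:{G} ∪→ {C,G,T}; cost 1
per-site changes: [3, 3, 3, 3]; total = 12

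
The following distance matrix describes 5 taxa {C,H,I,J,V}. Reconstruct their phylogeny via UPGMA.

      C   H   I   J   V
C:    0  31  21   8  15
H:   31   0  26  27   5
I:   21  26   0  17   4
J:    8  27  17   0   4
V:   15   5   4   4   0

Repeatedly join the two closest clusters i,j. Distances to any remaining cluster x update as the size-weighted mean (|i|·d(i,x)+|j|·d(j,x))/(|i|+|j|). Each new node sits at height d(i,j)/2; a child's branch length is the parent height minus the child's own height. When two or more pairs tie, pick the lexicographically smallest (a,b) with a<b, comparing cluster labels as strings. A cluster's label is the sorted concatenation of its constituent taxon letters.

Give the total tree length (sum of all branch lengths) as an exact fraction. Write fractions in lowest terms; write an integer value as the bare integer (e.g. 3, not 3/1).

iteration 1: select I,V (d=4); attach at lengths (2, 2); label the merged cluster IV
  updated: d(C,IV)=18, d(H,IV)=31/2, d(IV,J)=21/2
iteration 2: select C,J (d=8); attach at lengths (4, 4); label the merged cluster CJ
  updated: d(CJ,H)=29, d(CJ,IV)=57/4
iteration 3: select CJ,IV (d=57/4); attach at lengths (25/8, 41/8); label the merged cluster CIJV
  updated: d(CIJV,H)=89/4
iteration 4: select CIJV,H (d=89/4); attach at lengths (4, 89/8); label the merged cluster CHIJV
final tree: (((C:4,J:4):25/8,(I:2,V:2):41/8):4,H:89/8)
total length: 283/8

283/8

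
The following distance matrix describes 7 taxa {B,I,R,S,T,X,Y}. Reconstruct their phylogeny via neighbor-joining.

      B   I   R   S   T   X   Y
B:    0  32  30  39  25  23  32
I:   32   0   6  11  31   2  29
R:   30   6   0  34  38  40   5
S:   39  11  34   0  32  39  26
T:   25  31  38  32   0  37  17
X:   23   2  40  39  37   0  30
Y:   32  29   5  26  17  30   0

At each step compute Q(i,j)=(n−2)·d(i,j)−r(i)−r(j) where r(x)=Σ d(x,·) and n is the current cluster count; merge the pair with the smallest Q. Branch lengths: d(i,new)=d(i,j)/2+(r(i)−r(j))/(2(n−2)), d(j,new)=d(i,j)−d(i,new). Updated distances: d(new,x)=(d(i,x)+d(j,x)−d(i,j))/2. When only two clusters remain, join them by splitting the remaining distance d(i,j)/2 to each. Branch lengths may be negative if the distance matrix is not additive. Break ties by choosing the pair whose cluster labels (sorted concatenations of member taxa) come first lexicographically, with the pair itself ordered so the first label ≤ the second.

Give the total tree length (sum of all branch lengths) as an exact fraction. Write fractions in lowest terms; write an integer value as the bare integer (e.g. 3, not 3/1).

iteration 1: select I,X (d=2, Q=-272); attach at lengths (-5, 7); label the merged cluster IX
  updated: d(B,IX)=53/2, d(IX,R)=22, d(IX,S)=24, d(IX,T)=33, d(IX,Y)=57/2
iteration 2: select R,Y (d=5, Q=-435/2); attach at lengths (81/16, -1/16); label the merged cluster RY
  updated: d(B,RY)=57/2, d(IX,RY)=91/4, d(RY,S)=55/2, d(RY,T)=25
iteration 3: select B,T (d=25, Q=-159); attach at lengths (79/6, 71/6); label the merged cluster BT
  updated: d(BT,IX)=69/4, d(BT,RY)=57/4, d(BT,S)=23
iteration 4: select BT,RY (d=57/4, Q=-181/2); attach at lengths (37/8, 77/8); label the merged cluster BRTY
  updated: d(BRTY,IX)=103/8, d(BRTY,S)=145/8
iteration 5: select BRTY,IX (d=103/8, Q=-55); attach at lengths (7/2, 75/8); label the merged cluster BIRTXY
  updated: d(BIRTXY,S)=117/8
iteration 6: select BIRTXY,S (d=117/8); attach at lengths (117/16, 117/16); label the merged cluster BIRSTXY
final tree: ((((B:79/6,T:71/6):37/8,(R:81/16,Y:-1/16):77/8):7/2,(I:-5,X:7):75/8):117/16,S:117/16)
total length: 295/4

295/4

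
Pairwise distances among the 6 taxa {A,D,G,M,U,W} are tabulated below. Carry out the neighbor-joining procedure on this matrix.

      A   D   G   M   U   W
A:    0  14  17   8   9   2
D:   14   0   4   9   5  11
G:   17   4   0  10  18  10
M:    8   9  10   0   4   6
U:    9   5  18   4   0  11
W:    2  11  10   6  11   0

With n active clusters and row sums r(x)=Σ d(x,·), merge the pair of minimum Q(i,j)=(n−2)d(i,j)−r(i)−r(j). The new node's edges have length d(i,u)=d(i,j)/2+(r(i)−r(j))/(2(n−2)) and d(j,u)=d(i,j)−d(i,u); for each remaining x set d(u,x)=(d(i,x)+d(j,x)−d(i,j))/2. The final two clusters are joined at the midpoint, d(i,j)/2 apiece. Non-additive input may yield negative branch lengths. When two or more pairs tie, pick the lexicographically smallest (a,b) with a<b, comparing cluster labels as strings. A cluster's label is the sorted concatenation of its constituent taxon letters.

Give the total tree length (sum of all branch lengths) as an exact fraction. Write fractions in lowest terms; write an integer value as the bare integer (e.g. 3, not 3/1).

21

iteration 1: select D,G (d=4, Q=-86); attach at lengths (0, 4); label the merged cluster DG
  updated: d(A,DG)=27/2, d(DG,M)=15/2, d(DG,U)=19/2, d(DG,W)=17/2
iteration 2: select A,W (d=2, Q=-54); attach at lengths (11/6, 1/6); label the merged cluster AW
  updated: d(AW,DG)=10, d(AW,M)=6, d(AW,U)=9
iteration 3: select AW,DG (d=10, Q=-32); attach at lengths (9/2, 11/2); label the merged cluster ADGW
  updated: d(ADGW,M)=7/4, d(ADGW,U)=17/4
iteration 4: select ADGW,M (d=7/4, Q=-10); attach at lengths (1, 3/4); label the merged cluster ADGMW
  updated: d(ADGMW,U)=13/4
iteration 5: select ADGMW,U (d=13/4); attach at lengths (13/8, 13/8); label the merged cluster ADGMUW
final tree: ((((A:11/6,W:1/6):9/2,(D:0,G:4):11/2):1,M:3/4):13/8,U:13/8)
total length: 21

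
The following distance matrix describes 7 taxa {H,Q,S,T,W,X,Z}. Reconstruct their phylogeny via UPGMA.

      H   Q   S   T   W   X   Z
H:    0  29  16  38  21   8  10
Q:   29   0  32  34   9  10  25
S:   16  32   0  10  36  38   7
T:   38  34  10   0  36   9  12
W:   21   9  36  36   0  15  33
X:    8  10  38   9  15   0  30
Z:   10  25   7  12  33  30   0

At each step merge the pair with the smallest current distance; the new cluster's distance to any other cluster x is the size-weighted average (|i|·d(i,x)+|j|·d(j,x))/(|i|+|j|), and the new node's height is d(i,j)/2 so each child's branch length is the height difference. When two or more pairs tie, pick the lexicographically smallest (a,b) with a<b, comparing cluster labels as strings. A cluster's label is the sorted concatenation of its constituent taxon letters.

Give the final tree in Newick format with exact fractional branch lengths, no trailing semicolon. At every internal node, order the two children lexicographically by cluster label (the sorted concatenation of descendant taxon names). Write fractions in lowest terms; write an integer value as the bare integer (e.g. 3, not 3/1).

(((H:4,X:4):43/8,(Q:9/2,W:9/2):39/8):14/3,((S:7/2,Z:7/2):2,T:11/2):205/24)

1. join S+Z (d=7) ⇒ SZ; edges |S|=7/2, |Z|=7/2
  updated: d(H,SZ)=13, d(Q,SZ)=57/2, d(SZ,T)=11, d(SZ,W)=69/2, d(SZ,X)=34
2. join H+X (d=8) ⇒ HX; edges |H|=4, |X|=4
  updated: d(HX,Q)=39/2, d(HX,SZ)=47/2, d(HX,T)=47/2, d(HX,W)=18
3. join Q+W (d=9) ⇒ QW; edges |Q|=9/2, |W|=9/2
  updated: d(HX,QW)=75/4, d(QW,SZ)=63/2, d(QW,T)=35
4. join SZ+T (d=11) ⇒ STZ; edges |SZ|=2, |T|=11/2
  updated: d(HX,STZ)=47/2, d(QW,STZ)=98/3
5. join HX+QW (d=75/4) ⇒ HQWX; edges |HX|=43/8, |QW|=39/8
  updated: d(HQWX,STZ)=337/12
6. join HQWX+STZ (d=337/12) ⇒ HQSTWXZ; edges |HQWX|=14/3, |STZ|=205/24
final tree: (((H:4,X:4):43/8,(Q:9/2,W:9/2):39/8):14/3,((S:7/2,Z:7/2):2,T:11/2):205/24)
total length: 1319/24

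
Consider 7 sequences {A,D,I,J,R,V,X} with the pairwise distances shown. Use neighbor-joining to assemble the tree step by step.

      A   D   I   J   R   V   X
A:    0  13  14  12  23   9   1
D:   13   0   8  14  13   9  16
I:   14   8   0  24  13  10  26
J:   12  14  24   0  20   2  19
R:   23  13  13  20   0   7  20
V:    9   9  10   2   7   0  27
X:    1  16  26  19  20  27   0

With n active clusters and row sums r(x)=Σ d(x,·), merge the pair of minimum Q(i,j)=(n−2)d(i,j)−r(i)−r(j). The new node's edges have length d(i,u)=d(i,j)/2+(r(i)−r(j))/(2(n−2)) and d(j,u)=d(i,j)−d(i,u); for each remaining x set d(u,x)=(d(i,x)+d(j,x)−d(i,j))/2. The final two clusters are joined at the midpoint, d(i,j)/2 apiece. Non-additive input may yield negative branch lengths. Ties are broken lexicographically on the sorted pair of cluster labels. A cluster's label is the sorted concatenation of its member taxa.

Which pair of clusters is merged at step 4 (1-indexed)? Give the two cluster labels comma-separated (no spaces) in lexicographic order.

AJVX,R

iteration 1: select A,X (d=1, Q=-176); attach at lengths (-16/5, 21/5); label the merged cluster AX
  updated: d(AX,D)=14, d(AX,I)=39/2, d(AX,J)=15, d(AX,R)=21, d(AX,V)=35/2
iteration 2: select J,V (d=2, Q=-225/2); attach at lengths (75/16, -43/16); label the merged cluster JV
  updated: d(AX,JV)=61/4, d(D,JV)=21/2, d(I,JV)=16, d(JV,R)=25/2
iteration 3: select AX,JV (d=61/4, Q=-313/4); attach at lengths (245/24, 121/24); label the merged cluster AJVX
  updated: d(AJVX,D)=37/8, d(AJVX,I)=81/8, d(AJVX,R)=73/8
iteration 4: select AJVX,R (d=73/8, Q=-163/4); attach at lengths (7/4, 59/8); label the merged cluster AJRVX
  updated: d(AJRVX,D)=17/4, d(AJRVX,I)=7
iteration 5: select AJRVX,D (d=17/4, Q=-77/4); attach at lengths (13/8, 21/8); label the merged cluster ADJRVX
  updated: d(ADJRVX,I)=43/8
iteration 6: select ADJRVX,I (d=43/8); attach at lengths (43/16, 43/16); label the merged cluster ADIJRVX
final tree: (((((A:-16/5,X:21/5):245/24,(J:75/16,V:-43/16):121/24):7/4,R:59/8):13/8,D:21/8):43/16,I:43/16)
total length: 37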